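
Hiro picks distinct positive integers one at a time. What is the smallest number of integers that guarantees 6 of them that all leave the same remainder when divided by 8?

By pigeonhole, the 8 residue classes mod 8 are the pigeonholes.
With 40 integers one could put 5 in each residue class and have no class reach 6.
The 41st integer pushes some class to 6, so 8·5 + 1 = 41.

41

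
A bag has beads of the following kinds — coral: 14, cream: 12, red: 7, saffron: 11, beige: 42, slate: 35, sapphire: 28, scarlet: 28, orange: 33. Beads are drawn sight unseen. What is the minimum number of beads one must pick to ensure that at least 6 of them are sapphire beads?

188

In the worst case for collecting sapphire beads, every non-sapphire bead comes out first.
There are 14 + 12 + 7 + 11 + 42 + 35 + 28 + 33 = 182 non-sapphire beads altogether.
After those, each further bead must be sapphire, so 182 + 6 = 188 draws guarantee 6 sapphire beads.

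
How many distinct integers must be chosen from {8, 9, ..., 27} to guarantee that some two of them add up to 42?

15

Group the elements by complementary pair {x, 42−x}: {15,27}, {16,26}, {17,25}, …, giving 6 two-element pairs; the single value 21 (it cannot pair with itself since the integers are distinct); and 7 integers whose partner 42−x falls outside [8,27].
By the pigeonhole principle, treating each of those 14 groups as a pigeonhole, one can pick one integer per group — 14 integers — with no two summing to 42.
The 15th integer lands in an occupied pair, forcing a sum of 42.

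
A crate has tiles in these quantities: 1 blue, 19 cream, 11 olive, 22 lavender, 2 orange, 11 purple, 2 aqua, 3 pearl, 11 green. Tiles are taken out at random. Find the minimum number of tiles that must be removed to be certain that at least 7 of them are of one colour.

39

An adversary could hand out at most 6 tiles per colour (4 colours run out sooner): 1 + 6 + 6 + 6 + 2 + 6 + 2 + 3 + 6 = 38 tiles and still no colour has 7.
One more tile lands in a colour already at 6, so 39 draws are enough and 38 are not.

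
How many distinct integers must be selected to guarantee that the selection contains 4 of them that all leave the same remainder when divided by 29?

88

By the pigeonhole principle, the 29 residue classes mod 29 are the pigeonholes.
With 87 integers one could put 3 in each residue class and have no class reach 4.
The 88th integer pushes some class to 4, so 29·3 + 1 = 88.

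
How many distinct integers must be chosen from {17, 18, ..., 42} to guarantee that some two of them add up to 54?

A set avoiding the sum 54 can contain at most one of each pair {x, 54−x}, plus the 6 elements whose complement lies outside the range or equal to its own complement.
The integers 27, …, 42 (16 of them) are such a set: any two sum to at least 27+28 = 55 > 54.
Any 17th integer completes one of the 10 pairs, so 17 choices force a sum of 54.

17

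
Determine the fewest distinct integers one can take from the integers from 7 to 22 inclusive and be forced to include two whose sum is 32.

11

Group the elements by complementary pair {x, 32−x}: {10,22}, {11,21}, {12,20}, …, giving 6 two-element pairs, the single value 16 (it cannot pair with itself since the integers are distinct), and 3 integers whose partner 32−x falls outside [7,22].
Treating each of those 10 groups as a pigeonhole, one can pick one integer per group — 10 integers — with no two summing to 32.
The 11th integer lands in an occupied pair, forcing a sum of 32.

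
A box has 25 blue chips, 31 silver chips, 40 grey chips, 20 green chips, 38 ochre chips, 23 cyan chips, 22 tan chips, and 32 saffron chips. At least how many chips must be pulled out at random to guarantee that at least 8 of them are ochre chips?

In the worst case for collecting ochre chips, every non-ochre chip comes out first.
There are 25 + 31 + 40 + 20 + 23 + 22 + 32 = 193 non-ochre chips altogether.
After those, each further chip must be ochre, so 193 + 8 = 201 draws guarantee 8 ochre chips.

201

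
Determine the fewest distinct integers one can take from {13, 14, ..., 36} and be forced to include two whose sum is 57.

17

Two chosen integers sum to 57 exactly when both halves of some pair {x, 57−x} with 21 ≤ x ≤ 57−x ≤ 36 are chosen — 8 such pairs.
The remaining 8 elements (those with no distinct partner in range) can never complete a 57-sum, so the worst case takes all of them and one from each pair: 8 + 8 = 16.
The 17th integer has to be the second member of some pair, so 16 + 1 = 17.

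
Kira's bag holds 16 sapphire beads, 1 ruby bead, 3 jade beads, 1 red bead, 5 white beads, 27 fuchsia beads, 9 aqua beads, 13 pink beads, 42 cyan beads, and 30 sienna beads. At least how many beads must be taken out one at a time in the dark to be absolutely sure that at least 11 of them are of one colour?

By the pigeonhole principle, the 10 colours are the holes; the beads drawn are the pigeons.
To avoid 11 of any one colour, the worst case takes at most 10 of each colour, or every bead of a colour that has fewer than 10.
That gives 10 + 1 + 3 + 1 + 5 + 10 + 9 + 10 + 10 + 10 = 69 beads with no colour reaching 11.
The next bead forces some colour to 11, so 69 + 1 = 70.

70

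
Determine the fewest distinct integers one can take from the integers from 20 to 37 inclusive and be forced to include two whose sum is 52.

13

Two chosen integers sum to 52 exactly when both halves of some pair {x, 52−x} with 20 ≤ x ≤ 52−x ≤ 32 are chosen — 6 such pairs.
The remaining 6 elements (those with no distinct partner in range) can never complete a 52-sum, so the worst case takes all of them and one from each pair: 6 + 6 = 12.
Pigeonhole: the 13th integer has to be the second member of some pair, so 12 + 1 = 13.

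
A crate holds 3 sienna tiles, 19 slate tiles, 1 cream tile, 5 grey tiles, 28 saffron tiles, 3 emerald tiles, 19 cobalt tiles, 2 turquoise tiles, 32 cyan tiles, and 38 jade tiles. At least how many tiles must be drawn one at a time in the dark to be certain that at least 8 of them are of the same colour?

50

By the pigeonhole principle, the 10 colours are the holes; the tiles drawn are the pigeons.
To avoid 8 of any one colour, the worst case takes at most 7 of each colour, or every tile of a colour that has fewer than 7.
That gives 3 + 7 + 1 + 5 + 7 + 3 + 7 + 2 + 7 + 7 = 49 tiles with no colour reaching 8.
The next tile forces some colour to 8, so 49 + 1 = 50.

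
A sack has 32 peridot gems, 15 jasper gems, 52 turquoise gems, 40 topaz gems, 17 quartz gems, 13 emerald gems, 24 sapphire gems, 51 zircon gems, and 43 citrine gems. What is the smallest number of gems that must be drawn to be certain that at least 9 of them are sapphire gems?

In the worst case for collecting sapphire gems, every non-sapphire gem comes out first.
There are 32 + 15 + 52 + 40 + 17 + 13 + 51 + 43 = 263 non-sapphire gems altogether.
After those, each further gem must be sapphire, so 263 + 9 = 272 draws guarantee 9 sapphire gems.

272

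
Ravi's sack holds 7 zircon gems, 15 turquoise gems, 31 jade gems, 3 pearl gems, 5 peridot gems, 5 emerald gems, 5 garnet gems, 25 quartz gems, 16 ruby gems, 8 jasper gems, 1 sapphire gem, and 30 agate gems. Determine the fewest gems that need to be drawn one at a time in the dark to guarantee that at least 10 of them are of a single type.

80

An adversary could hand out at most 9 gems per type (7 types run out sooner): 7 + 9 + 9 + 3 + 5 + 5 + 5 + 9 + 9 + 8 + 1 + 9 = 79 gems and still no type has 10.
By pigeonhole, one more gem lands in a type already at 9, so 80 draws are enough and 79 are not.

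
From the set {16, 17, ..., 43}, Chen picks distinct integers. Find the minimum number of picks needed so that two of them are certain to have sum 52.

19

A set avoiding the sum 52 can contain at most one of each pair {x, 52−x}, plus the 8 elements whose complement lies outside the range or equal to its own complement.
The integers 26, …, 43 (18 of them) are such a set: any two sum to at least 26+27 = 53 > 52.
Pigeonhole: any 19th integer completes one of the 10 pairs, so 19 choices force a sum of 52.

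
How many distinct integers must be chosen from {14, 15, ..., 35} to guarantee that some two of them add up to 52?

Group the elements by complementary pair {x, 52−x}: {17,35}, {18,34}, {19,33}, …, giving 9 two-element pairs, the single value 26 (it cannot pair with itself since the integers are distinct), and 3 integers whose partner 52−x falls outside [14,35].
By pigeonhole, treating each of those 13 groups as a pigeonhole, one can pick one integer per group — 13 integers — with no two summing to 52.
The 14th integer lands in an occupied pair, forcing a sum of 52.

14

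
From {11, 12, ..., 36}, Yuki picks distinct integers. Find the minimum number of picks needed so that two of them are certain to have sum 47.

14

Two chosen integers sum to 47 exactly when both halves of some pair {x, 47−x} with 11 ≤ x ≤ 47−x ≤ 36 are chosen — 13 such pairs.
Every element belongs to one of those pairs, so the worst case picks one from each: 13 integers.
By pigeonhole, the 14th integer has to be the second member of some pair, so 13 + 1 = 14.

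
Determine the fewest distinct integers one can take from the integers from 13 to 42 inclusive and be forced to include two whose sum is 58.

A set avoiding the sum 58 can contain at most one of each pair {x, 58−x}, plus the 4 elements whose complement lies outside the range or equal to its own complement.
The integers 13, …, 29 (17 of them) are such a set: any two sum to at least 13+14 = 27 and at most 28+29 = 57 < 58.
By pigeonhole, any 18th integer completes one of the 13 pairs, so 18 choices force a sum of 58.

18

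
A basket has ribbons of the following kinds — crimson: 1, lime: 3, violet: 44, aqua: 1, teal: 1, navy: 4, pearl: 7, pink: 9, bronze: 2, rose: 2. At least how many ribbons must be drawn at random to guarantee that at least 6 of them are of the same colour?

30

Pigeonhole: put each drawn ribbon into a box by colour. The largest draw with every box below 6 takes min(count, 5) from each colour; colours with fewer than 5 contribute all they have.
Σ min(cᵢ, 5) = 1 + 3 + 5 + 1 + 1 + 4 + 5 + 5 + 2 + 2 = 29.
Draw number 29 + 1 = 30 must push one box to 6.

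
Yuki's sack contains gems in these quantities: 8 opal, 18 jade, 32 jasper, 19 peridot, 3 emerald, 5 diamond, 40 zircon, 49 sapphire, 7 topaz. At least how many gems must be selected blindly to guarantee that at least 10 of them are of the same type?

Pigeonhole: put each drawn gem into a box by type. The largest draw with every box below 10 takes min(count, 9) from each type; types with fewer than 9 contribute all they have.
Σ min(cᵢ, 9) = 8 + 9 + 9 + 9 + 3 + 5 + 9 + 9 + 7 = 68.
Draw number 68 + 1 = 69 must push one box to 10.

69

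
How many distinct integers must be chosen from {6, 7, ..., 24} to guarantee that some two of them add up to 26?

13

Two chosen integers sum to 26 exactly when both halves of some pair {x, 26−x} with 6 ≤ x ≤ 26−x ≤ 20 are chosen — 7 such pairs.
The remaining 5 elements (those with no distinct partner in range) can never complete a 26-sum, so the worst case takes all of them and one from each pair: 5 + 7 = 12.
The 13th integer has to be the second member of some pair, so 12 + 1 = 13.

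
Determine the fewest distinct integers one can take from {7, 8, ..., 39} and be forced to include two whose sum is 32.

25

A set avoiding the sum 32 can contain at most one of each pair {x, 32−x}, plus the 15 elements whose complement lies outside the range or equal to its own complement.
The integers 16, …, 39 (24 of them) are such a set: any two sum to at least 16+17 = 33 > 32.
By the pigeonhole principle, any 25th integer completes one of the 9 pairs, so 25 choices force a sum of 32.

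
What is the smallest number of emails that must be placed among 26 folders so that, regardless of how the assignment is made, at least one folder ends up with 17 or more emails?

With 416 emails one could put exactly 16 in each of the 26 folders, and no folder would reach 17.
One more email must land in a folder that already has 16, giving it 17.
So 26 × 16 + 1 = 417 emails are required.

417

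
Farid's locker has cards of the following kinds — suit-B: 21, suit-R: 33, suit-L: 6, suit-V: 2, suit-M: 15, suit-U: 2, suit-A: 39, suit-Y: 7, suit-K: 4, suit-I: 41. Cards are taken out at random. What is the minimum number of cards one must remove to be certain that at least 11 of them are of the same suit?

By the pigeonhole principle, the 10 suits are the holes; the cards drawn are the pigeons.
To avoid 11 of any one suit, the worst case takes at most 10 of each suit, or every card of a suit that has fewer than 10.
That gives 10 + 10 + 6 + 2 + 10 + 2 + 10 + 7 + 4 + 10 = 71 cards with no suit reaching 11.
The next card forces some suit to 11, so 71 + 1 = 72.

72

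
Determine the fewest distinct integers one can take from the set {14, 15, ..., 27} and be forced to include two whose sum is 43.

Group the elements by complementary pair {x, 43−x}: {16,27}, {17,26}, {18,25}, …, giving 6 two-element pairs and 2 integers whose partner 43−x falls outside [14,27].
Treating each of those 8 groups as a pigeonhole, one can pick one integer per group — 8 integers — with no two summing to 43.
The 9th integer lands in an occupied pair, forcing a sum of 43.

9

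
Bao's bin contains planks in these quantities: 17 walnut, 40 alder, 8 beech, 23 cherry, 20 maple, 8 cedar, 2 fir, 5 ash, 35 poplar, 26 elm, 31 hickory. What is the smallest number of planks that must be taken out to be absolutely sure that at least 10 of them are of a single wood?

Put each drawn plank into a box by wood. The largest draw with every box below 10 takes min(count, 9) from each wood; woods with fewer than 9 contribute all they have.
Σ min(cᵢ, 9) = 9 + 9 + 8 + 9 + 9 + 8 + 2 + 5 + 9 + 9 + 9 = 86.
Draw number 86 + 1 = 87 must push one box to 10.

87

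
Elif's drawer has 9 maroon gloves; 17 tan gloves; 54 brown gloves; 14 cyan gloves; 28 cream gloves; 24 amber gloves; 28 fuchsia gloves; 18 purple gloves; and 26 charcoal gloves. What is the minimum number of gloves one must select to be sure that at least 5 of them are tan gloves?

In the worst case for collecting tan gloves, every non-tan glove comes out first.
There are 9 + 54 + 14 + 28 + 24 + 28 + 18 + 26 = 201 non-tan gloves altogether.
After those, each further glove must be tan, so 201 + 5 = 206 draws guarantee 5 tan gloves.

206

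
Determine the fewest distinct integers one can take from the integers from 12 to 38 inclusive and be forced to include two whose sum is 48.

16

Group the elements by complementary pair {x, 48−x}: {12,36}, {13,35}, {14,34}, …, giving 12 two-element pairs, the single value 24 (it cannot pair with itself since the integers are distinct), and 2 integers whose partner 48−x falls outside [12,38].
Treating each of those 15 groups as a pigeonhole, one can pick one integer per group — 15 integers — with no two summing to 48.
The 16th integer lands in an occupied pair, forcing a sum of 48.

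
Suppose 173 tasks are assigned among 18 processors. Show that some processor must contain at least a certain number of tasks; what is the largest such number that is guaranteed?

By pigeonhole, the 18 processors are the holes and the 173 tasks are the pigeons.
If every processor held at most 9 tasks, the total would be at most 18 × 9 = 162, which is less than 173.
So some processor holds at least ⌈173/18⌉ = 10 tasks.

10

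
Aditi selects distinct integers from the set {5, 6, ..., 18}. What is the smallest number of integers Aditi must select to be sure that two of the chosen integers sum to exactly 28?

A set avoiding the sum 28 can contain at most one of each pair {x, 28−x}, plus the 6 elements whose complement lies outside the range or equal to its own complement.
The integers 5, …, 14 (10 of them) are such a set: any two sum to at least 5+6 = 11 and at most 13+14 = 27 < 28.
Pigeonhole: any 11th integer completes one of the 4 pairs, so 11 choices force a sum of 28.

11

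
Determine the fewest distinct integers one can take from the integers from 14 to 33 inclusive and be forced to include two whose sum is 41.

14

Group the elements by complementary pair {x, 41−x}: {14,27}, {15,26}, {16,25}, …, giving 7 two-element pairs and 6 integers whose partner 41−x falls outside [14,33].
Treating each of those 13 groups as a pigeonhole, one can pick one integer per group — 13 integers — with no two summing to 41.
The 14th integer lands in an occupied pair, forcing a sum of 41.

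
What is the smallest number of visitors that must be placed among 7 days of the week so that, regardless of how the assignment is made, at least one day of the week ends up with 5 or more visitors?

29

With 28 visitors one could put exactly 4 in each of the 7 days of the week, and no day of the week would reach 5.
One more visitor must land in a day of the week that already has 4, giving it 5.
So 7 × 4 + 1 = 29 visitors are required.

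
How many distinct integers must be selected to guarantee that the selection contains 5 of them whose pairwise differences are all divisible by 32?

Integers whose pairwise differences are multiples of 32 are exactly those sharing a remainder mod 32. The 32 residue classes mod 32 are the pigeonholes.
With 128 integers one could put 4 in each residue class and have no class reach 5.
The 129th integer pushes some class to 5, so 32·4 + 1 = 129.

129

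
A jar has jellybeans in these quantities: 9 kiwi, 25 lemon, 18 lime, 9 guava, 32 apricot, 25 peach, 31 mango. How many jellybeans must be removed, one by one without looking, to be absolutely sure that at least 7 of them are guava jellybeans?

147

In the worst case for collecting guava jellybeans, every non-guava jellybean comes out first.
There are 9 + 25 + 18 + 32 + 25 + 31 = 140 non-guava jellybeans altogether.
After those, each further jellybean must be guava, so 140 + 7 = 147 draws guarantee 7 guava jellybeans.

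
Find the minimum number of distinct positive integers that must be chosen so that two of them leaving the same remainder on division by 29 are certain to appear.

By pigeonhole, the 29 residue classes mod 29 are the pigeonholes.
With 29 integers one could put 1 in each residue class and have no class reach 2.
The 30th integer pushes some class to 2, so 29·1 + 1 = 30.

30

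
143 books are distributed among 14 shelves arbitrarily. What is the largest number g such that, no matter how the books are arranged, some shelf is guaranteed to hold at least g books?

By the pigeonhole principle, the 14 shelves are the holes and the 143 books are the pigeons.
If every shelf held at most 10 books, the total would be at most 14 × 10 = 140, which is less than 143.
So some shelf holds at least ⌈143/14⌉ = 11 books.

11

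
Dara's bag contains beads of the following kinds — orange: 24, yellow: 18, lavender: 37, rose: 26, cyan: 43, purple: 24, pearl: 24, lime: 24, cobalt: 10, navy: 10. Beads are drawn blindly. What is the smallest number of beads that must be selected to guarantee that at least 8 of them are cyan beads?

In the worst case for collecting cyan beads, every non-cyan bead comes out first.
There are 24 + 18 + 37 + 26 + 24 + 24 + 24 + 10 + 10 = 197 non-cyan beads altogether.
After those, each further bead must be cyan, so 197 + 8 = 205 draws guarantee 8 cyan beads.

205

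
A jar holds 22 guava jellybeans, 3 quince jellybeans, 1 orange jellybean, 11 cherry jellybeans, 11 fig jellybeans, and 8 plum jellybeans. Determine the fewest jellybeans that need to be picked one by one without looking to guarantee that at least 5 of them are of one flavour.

21

Pigeonhole: put each drawn jellybean into a box by flavour. The largest draw with every box below 5 takes min(count, 4) from each flavour; flavours with fewer than 4 contribute all they have.
Σ min(cᵢ, 4) = 4 + 3 + 1 + 4 + 4 + 4 = 20.
Draw number 20 + 1 = 21 must push one box to 5.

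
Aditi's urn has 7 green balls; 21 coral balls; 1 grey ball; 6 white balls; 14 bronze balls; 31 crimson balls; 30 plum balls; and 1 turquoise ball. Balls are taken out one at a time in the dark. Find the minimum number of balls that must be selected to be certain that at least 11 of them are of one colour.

By pigeonhole, put each drawn ball into a box by colour. The largest draw with every box below 11 takes min(count, 10) from each colour; colours with fewer than 10 contribute all they have.
Σ min(cᵢ, 10) = 7 + 10 + 1 + 6 + 10 + 10 + 10 + 1 = 55.
Draw number 55 + 1 = 56 must push one box to 11.

56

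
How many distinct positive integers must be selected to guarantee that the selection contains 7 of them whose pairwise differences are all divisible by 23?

Integers whose pairwise differences are multiples of 23 are exactly those sharing a remainder mod 23. By the pigeonhole principle, the 23 residue classes mod 23 are the pigeonholes.
With 138 integers one could put 6 in each residue class and have no class reach 7.
The 139th integer pushes some class to 7, so 23·6 + 1 = 139.

139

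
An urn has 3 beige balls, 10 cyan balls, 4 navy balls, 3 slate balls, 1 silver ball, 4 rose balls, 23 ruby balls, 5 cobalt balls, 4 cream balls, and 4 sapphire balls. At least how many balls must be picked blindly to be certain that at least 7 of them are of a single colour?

Pigeonhole: the 10 colours are the holes; the balls drawn are the pigeons.
To avoid 7 of any one colour, the worst case takes at most 6 of each colour, or every ball of a colour that has fewer than 6.
That gives 3 + 6 + 4 + 3 + 1 + 4 + 6 + 5 + 4 + 4 = 40 balls with no colour reaching 7.
The next ball forces some colour to 7, so 40 + 1 = 41.

41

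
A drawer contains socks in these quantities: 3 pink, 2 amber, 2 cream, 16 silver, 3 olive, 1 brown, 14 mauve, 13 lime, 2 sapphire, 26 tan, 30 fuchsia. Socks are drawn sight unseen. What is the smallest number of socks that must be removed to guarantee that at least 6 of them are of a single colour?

39

An adversary could hand out at most 5 socks per colour (6 colours run out sooner): 3 + 2 + 2 + 5 + 3 + 1 + 5 + 5 + 2 + 5 + 5 = 38 socks and still no colour has 6.
Pigeonhole: one more sock lands in a colour already at 5, so 39 draws are enough and 38 are not.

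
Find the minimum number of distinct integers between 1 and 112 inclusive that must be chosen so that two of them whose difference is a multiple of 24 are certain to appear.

Integers whose pairwise differences are multiples of 24 are exactly those sharing a remainder mod 24. By the pigeonhole principle, the 24 residue classes mod 24 are the pigeonholes.
With 24 integers one could put 1 in each residue class and have no class reach 2.
The 25th integer pushes some class to 2, so 24·1 + 1 = 25.

25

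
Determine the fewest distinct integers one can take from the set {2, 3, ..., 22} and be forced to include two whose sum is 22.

13

Group the elements by complementary pair {x, 22−x}: {2,20}, {3,19}, {4,18}, …, giving 9 two-element pairs, the single value 11 (it cannot pair with itself since the integers are distinct), and 2 integers whose partner 22−x falls outside [2,22].
Pigeonhole: treating each of those 12 groups as a pigeonhole, one can pick one integer per group — 12 integers — with no two summing to 22.
The 13th integer lands in an occupied pair, forcing a sum of 22.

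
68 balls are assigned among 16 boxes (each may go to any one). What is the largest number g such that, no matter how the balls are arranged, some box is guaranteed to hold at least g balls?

5

By pigeonhole, the 16 boxes are the holes and the 68 balls are the pigeons.
If every box held at most 4 balls, the total would be at most 16 × 4 = 64, which is less than 68.
So some box holds at least ⌈68/16⌉ = 5 balls.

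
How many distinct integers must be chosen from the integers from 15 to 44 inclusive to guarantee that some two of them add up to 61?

17

Two chosen integers sum to 61 exactly when both halves of some pair {x, 61−x} with 17 ≤ x ≤ 61−x ≤ 44 are chosen — 14 such pairs.
The remaining 2 elements (those with no distinct partner in range) can never complete a 61-sum, so the worst case takes all of them and one from each pair: 2 + 14 = 16.
By pigeonhole, the 17th integer has to be the second member of some pair, so 16 + 1 = 17.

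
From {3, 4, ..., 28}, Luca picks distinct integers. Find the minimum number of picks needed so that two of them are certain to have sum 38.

18

Two chosen integers sum to 38 exactly when both halves of some pair {x, 38−x} with 10 ≤ x ≤ 38−x ≤ 28 are chosen — 9 such pairs.
The remaining 8 elements (those with no distinct partner in range) can never complete a 38-sum, so the worst case takes all of them and one from each pair: 8 + 9 = 17.
The 18th integer has to be the second member of some pair, so 17 + 1 = 18.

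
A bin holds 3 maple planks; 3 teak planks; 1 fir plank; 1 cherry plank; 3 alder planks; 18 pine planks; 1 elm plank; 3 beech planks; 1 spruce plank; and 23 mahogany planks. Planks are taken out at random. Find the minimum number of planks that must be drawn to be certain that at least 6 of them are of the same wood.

27

The 10 woods are the holes; the planks drawn are the pigeons.
To avoid 6 of any one wood, the worst case takes at most 5 of each wood, or every plank of a wood that has fewer than 5.
That gives 3 + 3 + 1 + 1 + 3 + 5 + 1 + 3 + 1 + 5 = 26 planks with no wood reaching 6.
The next plank forces some wood to 6, so 26 + 1 = 27.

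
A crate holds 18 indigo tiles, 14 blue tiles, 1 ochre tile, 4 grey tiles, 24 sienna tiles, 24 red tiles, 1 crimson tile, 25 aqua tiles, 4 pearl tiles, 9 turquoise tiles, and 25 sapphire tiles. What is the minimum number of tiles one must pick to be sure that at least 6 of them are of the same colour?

46

An adversary could hand out at most 5 tiles per colour (4 colours run out sooner): 5 + 5 + 1 + 4 + 5 + 5 + 1 + 5 + 4 + 5 + 5 = 45 tiles and still no colour has 6.
One more tile lands in a colour already at 5, so 46 draws are enough and 45 are not.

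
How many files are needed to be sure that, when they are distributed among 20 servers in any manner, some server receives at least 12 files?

With 220 files one could put exactly 11 in each of the 20 servers, and no server would reach 12.
One more file must land in a server that already has 11, giving it 12.
So 20 × 11 + 1 = 221 files are required.

221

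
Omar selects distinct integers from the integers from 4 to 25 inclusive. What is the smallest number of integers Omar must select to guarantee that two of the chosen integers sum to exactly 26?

Group the elements by complementary pair {x, 26−x}: {4,22}, {5,21}, {6,20}, …, giving 9 two-element pairs, the single value 13 (it cannot pair with itself since the integers are distinct), and 3 integers whose partner 26−x falls outside [4,25].
Pigeonhole: treating each of those 13 groups as a pigeonhole, one can pick one integer per group — 13 integers — with no two summing to 26.
The 14th integer lands in an occupied pair, forcing a sum of 26.

14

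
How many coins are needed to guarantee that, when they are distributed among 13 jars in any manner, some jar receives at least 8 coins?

With 91 coins one could put exactly 7 in each of the 13 jars, and no jar would reach 8.
One more coin must land in a jar that already has 7, giving it 8.
So 13 × 7 + 1 = 92 coins are required.

92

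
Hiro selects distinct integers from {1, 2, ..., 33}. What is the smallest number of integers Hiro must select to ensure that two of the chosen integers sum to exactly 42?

Two chosen integers sum to 42 exactly when both halves of some pair {x, 42−x} with 9 ≤ x ≤ 42−x ≤ 33 are chosen — 12 such pairs.
The remaining 9 elements (those with no distinct partner in range) can never complete a 42-sum, so the worst case takes all of them and one from each pair: 9 + 12 = 21.
The 22nd integer has to be the second member of some pair, so 21 + 1 = 22.

22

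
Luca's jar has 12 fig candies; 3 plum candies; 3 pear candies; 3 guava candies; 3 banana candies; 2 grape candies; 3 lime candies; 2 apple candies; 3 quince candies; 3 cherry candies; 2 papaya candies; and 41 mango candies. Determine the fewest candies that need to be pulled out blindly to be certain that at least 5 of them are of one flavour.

36

An adversary could hand out at most 4 candies per flavour (10 flavours run out sooner): 4 + 3 + 3 + 3 + 3 + 2 + 3 + 2 + 3 + 3 + 2 + 4 = 35 candies and still no flavour has 5.
By the pigeonhole principle, one more candy lands in a flavour already at 4, so 36 draws are enough and 35 are not.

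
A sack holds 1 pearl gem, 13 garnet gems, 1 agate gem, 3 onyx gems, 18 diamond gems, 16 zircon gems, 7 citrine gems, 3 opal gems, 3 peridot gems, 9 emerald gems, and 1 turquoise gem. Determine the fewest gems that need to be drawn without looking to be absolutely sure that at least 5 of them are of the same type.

Pigeonhole: put each drawn gem into a box by type. The largest draw with every box below 5 takes min(count, 4) from each type; types with fewer than 4 contribute all they have.
Σ min(cᵢ, 4) = 1 + 4 + 1 + 3 + 4 + 4 + 4 + 3 + 3 + 4 + 1 = 32.
Draw number 32 + 1 = 33 must push one box to 5.

33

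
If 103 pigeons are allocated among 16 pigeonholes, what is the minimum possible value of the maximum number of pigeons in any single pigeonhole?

7

The 16 pigeonholes are the holes and the 103 pigeons are the pigeons.
If every pigeonhole held at most 6 pigeons, the total would be at most 16 × 6 = 96, which is less than 103.
So some pigeonhole holds at least ⌈103/16⌉ = 7 pigeons.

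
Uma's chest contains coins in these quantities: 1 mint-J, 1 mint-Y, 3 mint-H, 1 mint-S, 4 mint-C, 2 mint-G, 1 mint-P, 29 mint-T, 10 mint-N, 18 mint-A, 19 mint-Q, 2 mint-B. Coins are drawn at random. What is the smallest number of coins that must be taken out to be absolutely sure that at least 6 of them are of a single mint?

Put each drawn coin into a box by mint. The largest draw with every box below 6 takes min(count, 5) from each mint; mints with fewer than 5 contribute all they have.
Σ min(cᵢ, 5) = 1 + 1 + 3 + 1 + 4 + 2 + 1 + 5 + 5 + 5 + 5 + 2 = 35.
Draw number 35 + 1 = 36 must push one box to 6.

36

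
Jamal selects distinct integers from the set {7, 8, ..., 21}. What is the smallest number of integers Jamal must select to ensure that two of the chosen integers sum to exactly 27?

9

A set avoiding the sum 27 can contain at most one of each pair {x, 27−x}, plus the 1 element whose complement lies outside the range.
The integers 14, …, 21 (8 of them) are such a set: any two sum to at least 14+15 = 29 > 27.
Pigeonhole: any 9th integer completes one of the 7 pairs, so 9 choices force a sum of 27.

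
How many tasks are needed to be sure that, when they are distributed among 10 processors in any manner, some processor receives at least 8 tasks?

With 70 tasks one could put exactly 7 in each of the 10 processors, and no processor would reach 8.
One more task must land in a processor that already has 7, giving it 8.
So 10 × 7 + 1 = 71 tasks are required.

71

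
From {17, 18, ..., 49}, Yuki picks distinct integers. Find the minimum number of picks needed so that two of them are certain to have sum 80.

25

A set avoiding the sum 80 can contain at most one of each pair {x, 80−x}, plus the 15 elements whose complement lies outside the range or equal to its own complement.
The integers 17, …, 40 (24 of them) are such a set: any two sum to at least 17+18 = 35 and at most 39+40 = 79 < 80.
Any 25th integer completes one of the 9 pairs, so 25 choices force a sum of 80.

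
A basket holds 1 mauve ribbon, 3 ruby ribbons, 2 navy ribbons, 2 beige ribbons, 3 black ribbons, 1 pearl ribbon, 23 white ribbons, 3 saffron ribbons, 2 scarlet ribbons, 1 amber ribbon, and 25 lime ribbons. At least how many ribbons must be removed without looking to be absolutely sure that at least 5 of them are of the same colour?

27

An adversary could hand out at most 4 ribbons per colour (9 colours run out sooner): 1 + 3 + 2 + 2 + 3 + 1 + 4 + 3 + 2 + 1 + 4 = 26 ribbons and still no colour has 5.
By pigeonhole, one more ribbon lands in a colour already at 4, so 27 draws are enough and 26 are not.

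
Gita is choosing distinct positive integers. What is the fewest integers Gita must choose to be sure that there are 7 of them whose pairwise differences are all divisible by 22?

133

Integers whose pairwise differences are multiples of 22 are exactly those sharing a remainder mod 22. By pigeonhole, the 22 residue classes mod 22 are the pigeonholes.
With 132 integers one could put 6 in each residue class and have no class reach 7.
The 133rd integer pushes some class to 7, so 22·6 + 1 = 133.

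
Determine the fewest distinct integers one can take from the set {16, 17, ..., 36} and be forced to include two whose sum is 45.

Group the elements by complementary pair {x, 45−x}: {16,29}, {17,28}, {18,27}, …, giving 7 two-element pairs and 7 integers whose partner 45−x falls outside [16,36].
By pigeonhole, treating each of those 14 groups as a pigeonhole, one can pick one integer per group — 14 integers — with no two summing to 45.
The 15th integer lands in an occupied pair, forcing a sum of 45.

15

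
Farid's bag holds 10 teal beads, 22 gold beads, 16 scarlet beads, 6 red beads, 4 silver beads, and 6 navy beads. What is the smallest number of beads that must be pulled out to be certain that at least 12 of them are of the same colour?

The 6 colours are the holes; the beads drawn are the pigeons.
To avoid 12 of any one colour, the worst case takes at most 11 of each colour, or every bead of a colour that has fewer than 11.
That gives 10 + 11 + 11 + 6 + 4 + 6 = 48 beads with no colour reaching 12.
The next bead forces some colour to 12, so 48 + 1 = 49.

49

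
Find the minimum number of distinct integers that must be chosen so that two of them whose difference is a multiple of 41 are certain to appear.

Integers whose pairwise differences are multiples of 41 are exactly those sharing a remainder mod 41. The 41 residue classes mod 41 are the pigeonholes.
With 41 integers one could put 1 in each residue class and have no class reach 2.
The 42nd integer pushes some class to 2, so 41·1 + 1 = 42.

42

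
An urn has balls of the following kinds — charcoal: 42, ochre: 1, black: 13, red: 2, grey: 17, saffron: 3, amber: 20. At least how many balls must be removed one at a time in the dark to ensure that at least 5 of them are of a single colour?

23

Pigeonhole: put each drawn ball into a box by colour. The largest draw with every box below 5 takes min(count, 4) from each colour; colours with fewer than 4 contribute all they have.
Σ min(cᵢ, 4) = 4 + 1 + 4 + 2 + 4 + 3 + 4 = 22.
Draw number 22 + 1 = 23 must push one box to 5.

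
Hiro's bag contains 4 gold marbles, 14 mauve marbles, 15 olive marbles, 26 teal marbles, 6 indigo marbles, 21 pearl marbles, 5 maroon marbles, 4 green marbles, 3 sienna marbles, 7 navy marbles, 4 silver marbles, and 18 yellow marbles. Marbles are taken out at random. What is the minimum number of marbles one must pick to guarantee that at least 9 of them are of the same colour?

Pigeonhole: the 12 colours are the holes; the marbles drawn are the pigeons.
To avoid 9 of any one colour, the worst case takes at most 8 of each colour, or every marble of a colour that has fewer than 8.
That gives 4 + 8 + 8 + 8 + 6 + 8 + 5 + 4 + 3 + 7 + 4 + 8 = 73 marbles with no colour reaching 9.
The next marble forces some colour to 9, so 73 + 1 = 74.

74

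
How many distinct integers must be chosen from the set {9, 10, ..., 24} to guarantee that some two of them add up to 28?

12

A set avoiding the sum 28 can contain at most one of each pair {x, 28−x}, plus the 6 elements whose complement lies outside the range or equal to its own complement.
The integers 14, …, 24 (11 of them) are such a set: any two sum to at least 14+15 = 29 > 28.
Any 12th integer completes one of the 5 pairs, so 12 choices force a sum of 28.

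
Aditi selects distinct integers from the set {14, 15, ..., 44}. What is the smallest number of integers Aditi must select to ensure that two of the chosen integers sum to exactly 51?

20

A set avoiding the sum 51 can contain at most one of each pair {x, 51−x}, plus the 7 elements whose complement lies outside the range.
The integers 26, …, 44 (19 of them) are such a set: any two sum to at least 26+27 = 53 > 51.
Pigeonhole: any 20th integer completes one of the 12 pairs, so 20 choices force a sum of 51.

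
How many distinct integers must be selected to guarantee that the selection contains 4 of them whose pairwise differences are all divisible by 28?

85

Integers whose pairwise differences are multiples of 28 are exactly those sharing a remainder mod 28. The 28 residue classes mod 28 are the pigeonholes.
With 84 integers one could put 3 in each residue class and have no class reach 4.
The 85th integer pushes some class to 4, so 28·3 + 1 = 85.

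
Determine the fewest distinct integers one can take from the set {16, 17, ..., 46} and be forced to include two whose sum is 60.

A set avoiding the sum 60 can contain at most one of each pair {x, 60−x}, plus the 3 elements whose complement lies outside the range or equal to its own complement.
The integers 30, …, 46 (17 of them) are such a set: any two sum to at least 30+31 = 61 > 60.
Any 18th integer completes one of the 14 pairs, so 18 choices force a sum of 60.

18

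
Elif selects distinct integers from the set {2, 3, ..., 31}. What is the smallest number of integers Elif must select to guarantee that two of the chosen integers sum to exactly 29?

18

Two chosen integers sum to 29 exactly when both halves of some pair {x, 29−x} with 2 ≤ x ≤ 29−x ≤ 27 are chosen — 13 such pairs.
The remaining 4 elements (those with no distinct partner in range) can never complete a 29-sum, so the worst case takes all of them and one from each pair: 4 + 13 = 17.
The 18th integer has to be the second member of some pair, so 17 + 1 = 18.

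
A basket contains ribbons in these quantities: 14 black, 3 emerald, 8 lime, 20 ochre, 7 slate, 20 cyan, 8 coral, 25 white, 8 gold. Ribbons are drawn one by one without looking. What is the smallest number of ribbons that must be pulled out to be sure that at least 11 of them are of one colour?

75

An adversary could hand out at most 10 ribbons per colour (5 colours run out sooner): 10 + 3 + 8 + 10 + 7 + 10 + 8 + 10 + 8 = 74 ribbons and still no colour has 11.
By pigeonhole, one more ribbon lands in a colour already at 10, so 75 draws are enough and 74 are not.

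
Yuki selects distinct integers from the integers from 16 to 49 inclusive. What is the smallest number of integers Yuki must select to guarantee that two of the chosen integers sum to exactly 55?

A set avoiding the sum 55 can contain at most one of each pair {x, 55−x}, plus the 10 elements whose complement lies outside the range.
The integers 28, …, 49 (22 of them) are such a set: any two sum to at least 28+29 = 57 > 55.
By pigeonhole, any 23rd integer completes one of the 12 pairs, so 23 choices force a sum of 55.

23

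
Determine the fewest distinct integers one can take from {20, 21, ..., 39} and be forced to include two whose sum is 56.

13

A set avoiding the sum 56 can contain at most one of each pair {x, 56−x}, plus the 4 elements whose complement lies outside the range or equal to its own complement.
The integers 28, …, 39 (12 of them) are such a set: any two sum to at least 28+29 = 57 > 56.
Pigeonhole: any 13th integer completes one of the 8 pairs, so 13 choices force a sum of 56.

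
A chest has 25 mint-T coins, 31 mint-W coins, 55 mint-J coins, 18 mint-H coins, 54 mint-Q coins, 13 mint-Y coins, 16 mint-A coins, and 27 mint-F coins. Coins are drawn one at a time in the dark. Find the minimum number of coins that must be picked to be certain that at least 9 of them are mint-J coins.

193

In the worst case for collecting mint-J coins, every non-mint-J coin comes out first.
There are 25 + 31 + 18 + 54 + 13 + 16 + 27 = 184 non-mint-J coins altogether.
After those, each further coin must be mint-J, so 184 + 9 = 193 draws guarantee 9 mint-J coins.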